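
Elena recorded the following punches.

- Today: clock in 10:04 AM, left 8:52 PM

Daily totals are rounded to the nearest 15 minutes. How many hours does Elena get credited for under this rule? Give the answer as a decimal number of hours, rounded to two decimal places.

10.75 hours

Today: 10:04 AM–8:52 PM = 10 h 48 min → rounds to 10 h 45 min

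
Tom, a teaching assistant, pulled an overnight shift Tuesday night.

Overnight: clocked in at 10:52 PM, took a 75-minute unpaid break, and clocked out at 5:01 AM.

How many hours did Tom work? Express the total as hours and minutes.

4 h 54 min

Overnight: 10:52 PM → midnight = 1 h 8 min; midnight → 5:01 AM = 5 h 1 min; span 6 h 9 min; less 75 min break → 4 h 54 min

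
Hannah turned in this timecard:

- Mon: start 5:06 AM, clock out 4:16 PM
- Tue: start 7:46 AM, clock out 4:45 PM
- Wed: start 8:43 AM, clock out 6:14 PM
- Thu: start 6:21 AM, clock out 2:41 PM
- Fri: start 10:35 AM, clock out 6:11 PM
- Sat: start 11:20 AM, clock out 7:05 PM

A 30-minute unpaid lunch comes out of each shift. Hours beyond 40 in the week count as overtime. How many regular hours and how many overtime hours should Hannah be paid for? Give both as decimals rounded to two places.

Regular 40.00 hours, overtime 10.35 hours

Mon: 5:06 AM–4:16 PM = 11 h 10 min; less 30 min break → 10 h 40 min
Tue: 7:46 AM–4:45 PM = 8 h 59 min; less 30 min break → 8 h 29 min
Wed: 8:43 AM–6:14 PM = 9 h 31 min; less 30 min break → 9 h 1 min
Thu: 6:21 AM–2:41 PM = 8 h 20 min; less 30 min break → 7 h 50 min
Fri: 10:35 AM–6:11 PM = 7 h 36 min; less 30 min break → 7 h 6 min
Sat: 11:20 AM–7:05 PM = 7 h 45 min; less 30 min break → 7 h 15 min
Total worked: 50 h 21 min = 50.35 h.
Threshold 40 h → overtime 10 h 21 min, regular 40 h 0 min.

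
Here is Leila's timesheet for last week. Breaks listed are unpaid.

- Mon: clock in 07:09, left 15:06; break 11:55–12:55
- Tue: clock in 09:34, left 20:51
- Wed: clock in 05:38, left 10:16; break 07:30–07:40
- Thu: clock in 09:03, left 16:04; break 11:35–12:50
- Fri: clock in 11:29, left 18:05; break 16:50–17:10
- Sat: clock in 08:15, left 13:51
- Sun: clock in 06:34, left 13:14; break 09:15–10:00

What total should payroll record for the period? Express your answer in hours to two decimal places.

Mon: 07:09–15:06 = 7 h 57 min; less 60 min break → 6 h 57 min
Tue: 09:34–20:51 = 11 h 17 min
Wed: 05:38–10:16 = 4 h 38 min; less 10 min break → 4 h 28 min
Thu: 09:03–16:04 = 7 h 1 min; less 75 min break → 5 h 46 min
Fri: 11:29–18:05 = 6 h 36 min; less 20 min break → 6 h 16 min
Sat: 08:15–13:51 = 5 h 36 min
Sun: 06:34–13:14 = 6 h 40 min; less 45 min break → 5 h 55 min
Total: 6 h 57 min + 11 h 17 min + 4 h 28 min + 5 h 46 min + 6 h 16 min + 5 h 36 min + 5 h 55 min = 46 h 15 min.

46.25 hours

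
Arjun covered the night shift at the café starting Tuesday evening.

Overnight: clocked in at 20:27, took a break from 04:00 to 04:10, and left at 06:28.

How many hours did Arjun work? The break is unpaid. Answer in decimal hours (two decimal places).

Overnight: 20:27 → midnight = 3 h 33 min; midnight → 06:28 = 6 h 28 min; span 10 h 1 min; less 10 min break → 9 h 51 min

9.85 hours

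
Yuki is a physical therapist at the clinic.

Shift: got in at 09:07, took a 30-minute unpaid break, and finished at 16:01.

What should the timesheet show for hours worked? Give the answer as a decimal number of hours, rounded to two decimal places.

Shift: 09:07–16:01 = 6 h 54 min; less 30 min break → 6 h 24 min

6.40 hours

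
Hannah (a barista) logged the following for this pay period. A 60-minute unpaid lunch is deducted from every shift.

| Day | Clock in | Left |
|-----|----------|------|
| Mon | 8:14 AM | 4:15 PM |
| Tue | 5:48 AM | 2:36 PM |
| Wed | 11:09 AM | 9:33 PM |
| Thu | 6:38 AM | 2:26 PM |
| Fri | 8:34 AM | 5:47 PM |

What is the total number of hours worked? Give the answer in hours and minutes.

Mon: 8:14 AM–4:15 PM = 8 h 1 min; less 60 min break → 7 h 1 min
Tue: 5:48 AM–2:36 PM = 8 h 48 min; less 60 min break → 7 h 48 min
Wed: 11:09 AM–9:33 PM = 10 h 24 min; less 60 min break → 9 h 24 min
Thu: 6:38 AM–2:26 PM = 7 h 48 min; less 60 min break → 6 h 48 min
Fri: 8:34 AM–5:47 PM = 9 h 13 min; less 60 min break → 8 h 13 min
Total: 7 h 1 min + 7 h 48 min + 9 h 24 min + 6 h 48 min + 8 h 13 min = 39 h 14 min.

39 h 14 min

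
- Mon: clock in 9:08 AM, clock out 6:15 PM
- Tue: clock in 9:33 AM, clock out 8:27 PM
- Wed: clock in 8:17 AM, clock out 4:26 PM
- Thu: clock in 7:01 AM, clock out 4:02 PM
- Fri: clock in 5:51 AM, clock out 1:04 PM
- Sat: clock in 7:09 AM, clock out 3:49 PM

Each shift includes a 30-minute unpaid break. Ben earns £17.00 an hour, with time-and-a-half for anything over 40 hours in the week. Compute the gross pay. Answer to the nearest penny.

Mon: 9:08 AM–6:15 PM = 9 h 7 min; less 30 min break → 8 h 37 min
Tue: 9:33 AM–8:27 PM = 10 h 54 min; less 30 min break → 10 h 24 min
Wed: 8:17 AM–4:26 PM = 8 h 9 min; less 30 min break → 7 h 39 min
Thu: 7:01 AM–4:02 PM = 9 h 1 min; less 30 min break → 8 h 31 min
Fri: 5:51 AM–1:04 PM = 7 h 13 min; less 30 min break → 6 h 43 min
Sat: 7:09 AM–3:49 PM = 8 h 40 min; less 30 min break → 8 h 10 min
Total worked: 50 h 4 min = 3004 min.
Regular 40 h 0 min = 2400 min at £17.00/h; overtime 10 h 4 min = 604 min at £25.50/h.
Pay = (2400 × £17.00 + 604 × £25.50) ÷ 60 = £936.70.

£936.70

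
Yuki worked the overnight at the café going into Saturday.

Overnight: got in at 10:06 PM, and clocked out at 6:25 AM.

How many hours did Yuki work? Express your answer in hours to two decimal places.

8.32 hours

Overnight: 10:06 PM → midnight = 1 h 54 min; midnight → 6:25 AM = 6 h 25 min; span 8 h 19 min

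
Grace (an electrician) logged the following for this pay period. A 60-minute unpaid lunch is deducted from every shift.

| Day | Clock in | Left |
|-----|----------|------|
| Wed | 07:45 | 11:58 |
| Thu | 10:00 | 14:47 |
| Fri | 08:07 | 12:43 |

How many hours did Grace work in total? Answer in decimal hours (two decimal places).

10.60 hours

Wed: 07:45–11:58 = 4 h 13 min; less 60 min break → 3 h 13 min
Thu: 10:00–14:47 = 4 h 47 min; less 60 min break → 3 h 47 min
Fri: 08:07–12:43 = 4 h 36 min; less 60 min break → 3 h 36 min
Total: 3 h 13 min + 3 h 47 min + 3 h 36 min = 10 h 36 min.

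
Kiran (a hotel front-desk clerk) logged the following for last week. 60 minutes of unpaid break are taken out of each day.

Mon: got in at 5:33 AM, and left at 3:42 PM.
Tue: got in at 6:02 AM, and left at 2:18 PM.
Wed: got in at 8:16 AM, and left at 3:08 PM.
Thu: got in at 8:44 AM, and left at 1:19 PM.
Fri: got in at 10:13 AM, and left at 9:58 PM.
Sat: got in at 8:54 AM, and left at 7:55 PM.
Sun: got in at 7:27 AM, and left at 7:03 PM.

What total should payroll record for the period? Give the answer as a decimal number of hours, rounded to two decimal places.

57.23 hours

Mon: 5:33 AM–3:42 PM = 10 h 9 min; less 60 min break → 9 h 9 min
Tue: 6:02 AM–2:18 PM = 8 h 16 min; less 60 min break → 7 h 16 min
Wed: 8:16 AM–3:08 PM = 6 h 52 min; less 60 min break → 5 h 52 min
Thu: 8:44 AM–1:19 PM = 4 h 35 min; less 60 min break → 3 h 35 min
Fri: 10:13 AM–9:58 PM = 11 h 45 min; less 60 min break → 10 h 45 min
Sat: 8:54 AM–7:55 PM = 11 h 1 min; less 60 min break → 10 h 1 min
Sun: 7:27 AM–7:03 PM = 11 h 36 min; less 60 min break → 10 h 36 min
Total: 9 h 9 min + 7 h 16 min + 5 h 52 min + 3 h 35 min + 10 h 45 min + 10 h 1 min + 10 h 36 min = 57 h 14 min.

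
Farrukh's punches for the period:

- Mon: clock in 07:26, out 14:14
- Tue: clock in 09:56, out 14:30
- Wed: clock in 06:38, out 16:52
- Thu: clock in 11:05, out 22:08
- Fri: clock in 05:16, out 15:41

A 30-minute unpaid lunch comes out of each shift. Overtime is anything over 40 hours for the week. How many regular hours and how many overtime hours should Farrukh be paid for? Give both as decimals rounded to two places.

Mon: 07:26–14:14 = 6 h 48 min; less 30 min break → 6 h 18 min
Tue: 09:56–14:30 = 4 h 34 min; less 30 min break → 4 h 4 min
Wed: 06:38–16:52 = 10 h 14 min; less 30 min break → 9 h 44 min
Thu: 11:05–22:08 = 11 h 3 min; less 30 min break → 10 h 33 min
Fri: 05:16–15:41 = 10 h 25 min; less 30 min break → 9 h 55 min
Total worked: 40 h 34 min = 40.57 h.
Threshold 40 h → overtime 0 h 34 min, regular 40 h 0 min.

Regular 40.00 hours, overtime 0.57 hours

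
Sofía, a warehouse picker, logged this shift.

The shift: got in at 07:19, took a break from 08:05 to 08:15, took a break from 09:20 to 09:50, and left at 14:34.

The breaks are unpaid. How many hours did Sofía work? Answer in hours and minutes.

The shift: 07:19–14:34 = 7 h 15 min; less 40 min break → 6 h 35 min

6 h 35 min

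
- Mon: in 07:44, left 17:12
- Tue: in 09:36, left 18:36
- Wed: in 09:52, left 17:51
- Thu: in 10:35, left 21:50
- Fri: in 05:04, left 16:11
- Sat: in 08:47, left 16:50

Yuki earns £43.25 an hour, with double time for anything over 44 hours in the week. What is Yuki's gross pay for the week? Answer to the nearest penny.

Mon: 07:44–17:12 = 9 h 28 min
Tue: 09:36–18:36 = 9 h 0 min
Wed: 09:52–17:51 = 7 h 59 min
Thu: 10:35–21:50 = 11 h 15 min
Fri: 05:04–16:11 = 11 h 7 min
Sat: 08:47–16:50 = 8 h 3 min
Total worked: 56 h 52 min = 3412 min.
Regular 44 h 0 min = 2640 min at £43.25/h; overtime 12 h 52 min = 772 min at £86.50/h.
Pay = (2640 × £43.25 + 772 × £86.50) ÷ 60 = £3015.97.

£3015.97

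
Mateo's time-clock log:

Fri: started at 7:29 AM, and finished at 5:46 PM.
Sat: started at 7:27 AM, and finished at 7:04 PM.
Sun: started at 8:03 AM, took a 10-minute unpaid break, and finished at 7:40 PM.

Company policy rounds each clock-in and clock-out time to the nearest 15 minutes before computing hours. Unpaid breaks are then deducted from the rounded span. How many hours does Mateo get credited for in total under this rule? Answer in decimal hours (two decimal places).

Fri: in 7:29 AM→7:30 AM, out 5:46 PM→5:45 PM; 10 h 15 min
Sat: in 7:27 AM→7:30 AM, out 7:04 PM→7:00 PM; 11 h 30 min
Sun: in 8:03 AM→8:00 AM, out 7:40 PM→7:45 PM; 11 h 45 min − 10 min = 11 h 35 min
Total credited: 33 h 20 min.

33.33 hours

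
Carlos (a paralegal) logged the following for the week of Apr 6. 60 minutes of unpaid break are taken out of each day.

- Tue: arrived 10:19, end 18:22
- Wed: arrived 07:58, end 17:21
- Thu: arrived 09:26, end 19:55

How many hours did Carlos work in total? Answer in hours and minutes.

24 h 55 min

Tue: 10:19–18:22 = 8 h 3 min; less 60 min break → 7 h 3 min
Wed: 07:58–17:21 = 9 h 23 min; less 60 min break → 8 h 23 min
Thu: 09:26–19:55 = 10 h 29 min; less 60 min break → 9 h 29 min
Total: 7 h 3 min + 8 h 23 min + 9 h 29 min = 24 h 55 min.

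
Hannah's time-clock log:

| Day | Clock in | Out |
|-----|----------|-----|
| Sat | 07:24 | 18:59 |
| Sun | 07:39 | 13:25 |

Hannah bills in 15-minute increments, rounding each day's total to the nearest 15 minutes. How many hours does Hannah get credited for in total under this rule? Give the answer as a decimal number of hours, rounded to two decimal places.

Sat: 07:24–18:59 = 11 h 35 min → rounds to 11 h 30 min
Sun: 07:39–13:25 = 5 h 46 min → rounds to 5 h 45 min
Total credited: 17 h 15 min.

17.25 hours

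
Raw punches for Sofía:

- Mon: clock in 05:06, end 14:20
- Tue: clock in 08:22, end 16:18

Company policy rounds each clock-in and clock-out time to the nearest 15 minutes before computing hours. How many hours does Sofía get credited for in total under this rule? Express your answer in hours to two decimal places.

Mon: in 05:06→05:00, out 14:20→14:15; 9 h 15 min
Tue: in 08:22→08:15, out 16:18→16:15; 8 h 0 min
Total credited: 17 h 15 min.

17.25 hours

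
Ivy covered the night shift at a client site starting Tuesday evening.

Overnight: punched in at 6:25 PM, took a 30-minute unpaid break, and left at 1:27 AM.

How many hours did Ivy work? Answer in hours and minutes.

6 h 32 min

Overnight: 6:25 PM → midnight = 5 h 35 min; midnight → 1:27 AM = 1 h 27 min; span 7 h 2 min; less 30 min break → 6 h 32 min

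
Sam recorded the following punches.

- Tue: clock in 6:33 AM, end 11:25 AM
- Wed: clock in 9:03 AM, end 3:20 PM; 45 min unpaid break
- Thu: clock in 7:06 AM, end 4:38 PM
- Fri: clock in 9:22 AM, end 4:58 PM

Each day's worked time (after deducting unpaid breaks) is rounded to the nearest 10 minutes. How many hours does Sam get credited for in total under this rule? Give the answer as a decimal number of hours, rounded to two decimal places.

Tue: 6:33 AM–11:25 AM = 4 h 52 min → rounds to 4 h 50 min
Wed: 9:03 AM–3:20 PM = 6 h 17 min − 45 min = 5 h 32 min → rounds to 5 h 30 min
Thu: 7:06 AM–4:38 PM = 9 h 32 min → rounds to 9 h 30 min
Fri: 9:22 AM–4:58 PM = 7 h 36 min → rounds to 7 h 40 min
Total credited: 27 h 30 min.

27.50 hours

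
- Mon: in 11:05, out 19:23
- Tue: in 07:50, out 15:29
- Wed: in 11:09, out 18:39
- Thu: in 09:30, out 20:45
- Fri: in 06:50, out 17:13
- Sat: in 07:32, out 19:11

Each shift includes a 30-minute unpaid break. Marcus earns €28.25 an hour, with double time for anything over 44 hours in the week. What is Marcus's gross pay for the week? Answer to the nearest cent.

Mon: 11:05–19:23 = 8 h 18 min; less 30 min break → 7 h 48 min
Tue: 07:50–15:29 = 7 h 39 min; less 30 min break → 7 h 9 min
Wed: 11:09–18:39 = 7 h 30 min; less 30 min break → 7 h 0 min
Thu: 09:30–20:45 = 11 h 15 min; less 30 min break → 10 h 45 min
Fri: 06:50–17:13 = 10 h 23 min; less 30 min break → 9 h 53 min
Sat: 07:32–19:11 = 11 h 39 min; less 30 min break → 11 h 9 min
Total worked: 53 h 44 min = 3224 min.
Regular 44 h 0 min = 2640 min at €28.25/h; overtime 9 h 44 min = 584 min at €56.50/h.
Pay = (2640 × €28.25 + 584 × €56.50) ÷ 60 = €1792.93.

€1792.93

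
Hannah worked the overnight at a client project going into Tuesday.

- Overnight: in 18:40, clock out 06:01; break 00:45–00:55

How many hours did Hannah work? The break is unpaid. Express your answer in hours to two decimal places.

Overnight: 18:40 → midnight = 5 h 20 min; midnight → 06:01 = 6 h 1 min; span 11 h 21 min; less 10 min break → 11 h 11 min

11.18 hours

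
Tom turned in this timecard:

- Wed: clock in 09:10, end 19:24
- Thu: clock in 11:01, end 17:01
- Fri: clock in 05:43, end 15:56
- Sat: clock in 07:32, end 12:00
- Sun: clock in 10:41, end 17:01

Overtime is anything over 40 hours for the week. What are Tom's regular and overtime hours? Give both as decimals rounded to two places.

Regular 37.25 hours, overtime 0.00 hours

Wed: 09:10–19:24 = 10 h 14 min
Thu: 11:01–17:01 = 6 h 0 min
Fri: 05:43–15:56 = 10 h 13 min
Sat: 07:32–12:00 = 4 h 28 min
Sun: 10:41–17:01 = 6 h 20 min
Total worked: 37 h 15 min = 37.25 h.
Threshold 40 h → overtime 0 h 0 min, regular 37 h 15 min.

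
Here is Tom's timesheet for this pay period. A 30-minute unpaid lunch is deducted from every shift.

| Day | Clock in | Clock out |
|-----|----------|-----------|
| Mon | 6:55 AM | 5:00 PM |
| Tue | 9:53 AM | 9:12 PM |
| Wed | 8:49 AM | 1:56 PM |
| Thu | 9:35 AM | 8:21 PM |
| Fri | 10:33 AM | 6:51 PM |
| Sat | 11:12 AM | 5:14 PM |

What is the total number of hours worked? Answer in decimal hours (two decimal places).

48.62 hours

Mon: 6:55 AM–5:00 PM = 10 h 5 min; less 30 min break → 9 h 35 min
Tue: 9:53 AM–9:12 PM = 11 h 19 min; less 30 min break → 10 h 49 min
Wed: 8:49 AM–1:56 PM = 5 h 7 min; less 30 min break → 4 h 37 min
Thu: 9:35 AM–8:21 PM = 10 h 46 min; less 30 min break → 10 h 16 min
Fri: 10:33 AM–6:51 PM = 8 h 18 min; less 30 min break → 7 h 48 min
Sat: 11:12 AM–5:14 PM = 6 h 2 min; less 30 min break → 5 h 32 min
Total: 9 h 35 min + 10 h 49 min + 4 h 37 min + 10 h 16 min + 7 h 48 min + 5 h 32 min = 48 h 37 min.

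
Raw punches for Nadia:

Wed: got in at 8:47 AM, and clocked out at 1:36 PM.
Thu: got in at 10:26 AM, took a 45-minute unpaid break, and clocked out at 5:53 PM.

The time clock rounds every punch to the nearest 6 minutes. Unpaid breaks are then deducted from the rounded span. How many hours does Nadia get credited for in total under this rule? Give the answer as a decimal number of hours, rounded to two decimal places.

Wed: in 8:47 AM→8:48 AM, out 1:36 PM→1:36 PM; 4 h 48 min
Thu: in 10:26 AM→10:24 AM, out 5:53 PM→5:54 PM; 7 h 30 min − 45 min = 6 h 45 min
Total credited: 11 h 33 min.

11.55 hours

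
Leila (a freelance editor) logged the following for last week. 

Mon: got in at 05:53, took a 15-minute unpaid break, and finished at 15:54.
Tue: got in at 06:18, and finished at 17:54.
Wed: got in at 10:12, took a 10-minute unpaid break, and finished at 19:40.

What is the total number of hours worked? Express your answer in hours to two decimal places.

Mon: 05:53–15:54 = 10 h 1 min; less 15 min break → 9 h 46 min
Tue: 06:18–17:54 = 11 h 36 min
Wed: 10:12–19:40 = 9 h 28 min; less 10 min break → 9 h 18 min
Total: 9 h 46 min + 11 h 36 min + 9 h 18 min = 30 h 40 min.

30.67 hours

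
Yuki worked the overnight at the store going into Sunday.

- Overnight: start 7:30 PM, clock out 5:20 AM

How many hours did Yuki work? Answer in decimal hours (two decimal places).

Overnight: 7:30 PM → midnight = 4 h 30 min; midnight → 5:20 AM = 5 h 20 min; span 9 h 50 min

9.83 hours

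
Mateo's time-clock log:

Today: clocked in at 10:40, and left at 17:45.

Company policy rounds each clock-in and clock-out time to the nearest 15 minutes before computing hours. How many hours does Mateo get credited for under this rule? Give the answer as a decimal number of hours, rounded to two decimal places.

7.00 hours

Today: in 10:40→10:45, out 17:45→17:45; 7 h 0 min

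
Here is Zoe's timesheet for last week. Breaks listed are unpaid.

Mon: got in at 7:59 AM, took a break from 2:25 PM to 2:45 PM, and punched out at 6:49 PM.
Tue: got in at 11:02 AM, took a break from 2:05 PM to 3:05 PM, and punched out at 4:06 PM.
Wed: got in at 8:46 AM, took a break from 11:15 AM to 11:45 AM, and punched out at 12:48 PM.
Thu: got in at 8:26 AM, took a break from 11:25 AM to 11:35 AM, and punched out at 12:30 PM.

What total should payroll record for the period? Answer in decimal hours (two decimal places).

Mon: 7:59 AM–6:49 PM = 10 h 50 min; less 20 min break → 10 h 30 min
Tue: 11:02 AM–4:06 PM = 5 h 4 min; less 60 min break → 4 h 4 min
Wed: 8:46 AM–12:48 PM = 4 h 2 min; less 30 min break → 3 h 32 min
Thu: 8:26 AM–12:30 PM = 4 h 4 min; less 10 min break → 3 h 54 min
Total: 10 h 30 min + 4 h 4 min + 3 h 32 min + 3 h 54 min = 22 h 0 min.

22.00 hours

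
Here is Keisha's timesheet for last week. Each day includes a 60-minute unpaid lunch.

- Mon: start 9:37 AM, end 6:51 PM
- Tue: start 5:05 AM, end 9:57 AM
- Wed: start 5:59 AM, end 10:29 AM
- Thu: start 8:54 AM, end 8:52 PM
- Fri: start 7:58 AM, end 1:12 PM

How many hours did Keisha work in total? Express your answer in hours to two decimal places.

30.80 hours

Mon: 9:37 AM–6:51 PM = 9 h 14 min; less 60 min break → 8 h 14 min
Tue: 5:05 AM–9:57 AM = 4 h 52 min; less 60 min break → 3 h 52 min
Wed: 5:59 AM–10:29 AM = 4 h 30 min; less 60 min break → 3 h 30 min
Thu: 8:54 AM–8:52 PM = 11 h 58 min; less 60 min break → 10 h 58 min
Fri: 7:58 AM–1:12 PM = 5 h 14 min; less 60 min break → 4 h 14 min
Total: 8 h 14 min + 3 h 52 min + 3 h 30 min + 10 h 58 min + 4 h 14 min = 30 h 48 min.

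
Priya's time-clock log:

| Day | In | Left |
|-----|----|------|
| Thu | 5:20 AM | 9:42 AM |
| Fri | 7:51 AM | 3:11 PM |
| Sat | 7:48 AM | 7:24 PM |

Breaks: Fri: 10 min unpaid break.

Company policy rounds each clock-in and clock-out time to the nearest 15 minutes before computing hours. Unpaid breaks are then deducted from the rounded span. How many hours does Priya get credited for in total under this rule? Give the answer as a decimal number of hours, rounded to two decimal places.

23.58 hours

Thu: in 5:20 AM→5:15 AM, out 9:42 AM→9:45 AM; 4 h 30 min
Fri: in 7:51 AM→7:45 AM, out 3:11 PM→3:15 PM; 7 h 30 min − 10 min = 7 h 20 min
Sat: in 7:48 AM→7:45 AM, out 7:24 PM→7:30 PM; 11 h 45 min
Total credited: 23 h 35 min.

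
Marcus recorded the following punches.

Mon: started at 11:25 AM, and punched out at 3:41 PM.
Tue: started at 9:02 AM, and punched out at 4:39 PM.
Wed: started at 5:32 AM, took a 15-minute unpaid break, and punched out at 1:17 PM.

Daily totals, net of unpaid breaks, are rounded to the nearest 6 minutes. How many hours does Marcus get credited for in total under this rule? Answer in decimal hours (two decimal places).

Mon: 11:25 AM–3:41 PM = 4 h 16 min → rounds to 4 h 18 min
Tue: 9:02 AM–4:39 PM = 7 h 37 min → rounds to 7 h 36 min
Wed: 5:32 AM–1:17 PM = 7 h 45 min − 15 min = 7 h 30 min → rounds to 7 h 30 min
Total credited: 19 h 24 min.

19.40 hours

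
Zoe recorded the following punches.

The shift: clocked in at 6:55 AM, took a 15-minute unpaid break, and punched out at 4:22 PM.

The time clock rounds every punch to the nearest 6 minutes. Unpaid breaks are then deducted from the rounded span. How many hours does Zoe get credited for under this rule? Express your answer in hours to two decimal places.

9.25 hours

The shift: in 6:55 AM→6:54 AM, out 4:22 PM→4:24 PM; 9 h 30 min − 15 min = 9 h 15 min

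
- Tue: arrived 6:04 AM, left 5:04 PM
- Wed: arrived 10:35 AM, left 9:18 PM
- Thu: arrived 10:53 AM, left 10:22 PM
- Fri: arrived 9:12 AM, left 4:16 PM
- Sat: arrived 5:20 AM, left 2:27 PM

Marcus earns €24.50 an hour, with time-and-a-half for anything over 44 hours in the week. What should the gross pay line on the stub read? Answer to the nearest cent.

Tue: 6:04 AM–5:04 PM = 11 h 0 min
Wed: 10:35 AM–9:18 PM = 10 h 43 min
Thu: 10:53 AM–10:22 PM = 11 h 29 min
Fri: 9:12 AM–4:16 PM = 7 h 4 min
Sat: 5:20 AM–2:27 PM = 9 h 7 min
Total worked: 49 h 23 min = 2963 min.
Regular 44 h 0 min = 2640 min at €24.50/h; overtime 5 h 23 min = 323 min at €36.75/h.
Pay = (2640 × €24.50 + 323 × €36.75) ÷ 60 = €1275.84.

€1275.84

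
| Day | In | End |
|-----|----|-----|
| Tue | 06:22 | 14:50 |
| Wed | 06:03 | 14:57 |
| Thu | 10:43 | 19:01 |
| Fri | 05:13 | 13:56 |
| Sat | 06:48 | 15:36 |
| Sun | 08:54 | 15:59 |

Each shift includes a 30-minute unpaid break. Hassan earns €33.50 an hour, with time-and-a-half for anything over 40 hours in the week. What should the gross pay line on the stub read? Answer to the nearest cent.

Tue: 06:22–14:50 = 8 h 28 min; less 30 min break → 7 h 58 min
Wed: 06:03–14:57 = 8 h 54 min; less 30 min break → 8 h 24 min
Thu: 10:43–19:01 = 8 h 18 min; less 30 min break → 7 h 48 min
Fri: 05:13–13:56 = 8 h 43 min; less 30 min break → 8 h 13 min
Sat: 06:48–15:36 = 8 h 48 min; less 30 min break → 8 h 18 min
Sun: 08:54–15:59 = 7 h 5 min; less 30 min break → 6 h 35 min
Total worked: 47 h 16 min = 2836 min.
Regular 40 h 0 min = 2400 min at €33.50/h; overtime 7 h 16 min = 436 min at €50.25/h.
Pay = (2400 × €33.50 + 436 × €50.25) ÷ 60 = €1705.15.

€1705.15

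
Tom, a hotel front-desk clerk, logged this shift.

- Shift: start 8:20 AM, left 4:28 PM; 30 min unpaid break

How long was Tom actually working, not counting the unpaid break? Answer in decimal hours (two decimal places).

Shift: 8:20 AM–4:28 PM = 8 h 8 min; less 30 min break → 7 h 38 min

7.63 hours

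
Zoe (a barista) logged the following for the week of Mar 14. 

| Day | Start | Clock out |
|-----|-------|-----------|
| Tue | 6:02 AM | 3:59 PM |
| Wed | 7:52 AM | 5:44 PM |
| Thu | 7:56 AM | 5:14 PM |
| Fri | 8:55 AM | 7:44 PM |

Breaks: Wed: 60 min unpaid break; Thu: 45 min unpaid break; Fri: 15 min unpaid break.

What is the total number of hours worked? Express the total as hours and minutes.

37 h 56 min

Tue: 6:02 AM–3:59 PM = 9 h 57 min
Wed: 7:52 AM–5:44 PM = 9 h 52 min; less 60 min break → 8 h 52 min
Thu: 7:56 AM–5:14 PM = 9 h 18 min; less 45 min break → 8 h 33 min
Fri: 8:55 AM–7:44 PM = 10 h 49 min; less 15 min break → 10 h 34 min
Total: 9 h 57 min + 8 h 52 min + 8 h 33 min + 10 h 34 min = 37 h 56 min.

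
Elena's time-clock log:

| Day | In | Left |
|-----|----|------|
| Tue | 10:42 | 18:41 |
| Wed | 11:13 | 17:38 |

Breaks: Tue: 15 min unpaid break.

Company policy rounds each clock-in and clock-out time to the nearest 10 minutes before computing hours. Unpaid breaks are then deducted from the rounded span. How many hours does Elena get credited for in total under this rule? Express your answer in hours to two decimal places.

Tue: in 10:42→10:40, out 18:41→18:40; 8 h 0 min − 15 min = 7 h 45 min
Wed: in 11:13→11:10, out 17:38→17:40; 6 h 30 min
Total credited: 14 h 15 min.

14.25 hours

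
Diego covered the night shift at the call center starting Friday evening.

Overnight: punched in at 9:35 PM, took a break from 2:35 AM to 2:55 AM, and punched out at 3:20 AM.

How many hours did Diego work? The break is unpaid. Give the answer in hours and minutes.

Overnight: 9:35 PM → midnight = 2 h 25 min; midnight → 3:20 AM = 3 h 20 min; span 5 h 45 min; less 20 min break → 5 h 25 min

5 h 25 min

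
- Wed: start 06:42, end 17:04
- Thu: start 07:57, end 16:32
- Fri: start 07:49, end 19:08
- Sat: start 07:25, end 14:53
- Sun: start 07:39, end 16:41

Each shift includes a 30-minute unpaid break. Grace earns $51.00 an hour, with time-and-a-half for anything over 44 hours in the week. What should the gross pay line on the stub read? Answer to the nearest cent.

Wed: 06:42–17:04 = 10 h 22 min; less 30 min break → 9 h 52 min
Thu: 07:57–16:32 = 8 h 35 min; less 30 min break → 8 h 5 min
Fri: 07:49–19:08 = 11 h 19 min; less 30 min break → 10 h 49 min
Sat: 07:25–14:53 = 7 h 28 min; less 30 min break → 6 h 58 min
Sun: 07:39–16:41 = 9 h 2 min; less 30 min break → 8 h 32 min
Total worked: 44 h 16 min = 2656 min.
Regular 44 h 0 min = 2640 min at $51.00/h; overtime 0 h 16 min = 16 min at $76.50/h.
Pay = (2640 × $51.00 + 16 × $76.50) ÷ 60 = $2264.40.

$2264.40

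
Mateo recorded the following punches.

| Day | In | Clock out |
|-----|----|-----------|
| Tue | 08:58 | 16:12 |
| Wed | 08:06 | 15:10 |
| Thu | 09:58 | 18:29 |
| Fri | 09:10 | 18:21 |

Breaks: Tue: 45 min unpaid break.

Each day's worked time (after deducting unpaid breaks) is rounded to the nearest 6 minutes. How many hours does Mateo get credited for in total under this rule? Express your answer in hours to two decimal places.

31.30 hours

Tue: 08:58–16:12 = 7 h 14 min − 45 min = 6 h 29 min → rounds to 6 h 30 min
Wed: 08:06–15:10 = 7 h 4 min → rounds to 7 h 6 min
Thu: 09:58–18:29 = 8 h 31 min → rounds to 8 h 30 min
Fri: 09:10–18:21 = 9 h 11 min → rounds to 9 h 12 min
Total credited: 31 h 18 min.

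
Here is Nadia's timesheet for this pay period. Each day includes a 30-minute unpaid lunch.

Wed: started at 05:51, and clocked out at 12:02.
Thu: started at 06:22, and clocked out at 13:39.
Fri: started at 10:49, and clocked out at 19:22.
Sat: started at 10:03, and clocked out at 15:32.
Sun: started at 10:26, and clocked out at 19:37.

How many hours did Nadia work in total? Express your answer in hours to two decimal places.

34.18 hours

Wed: 05:51–12:02 = 6 h 11 min; less 30 min break → 5 h 41 min
Thu: 06:22–13:39 = 7 h 17 min; less 30 min break → 6 h 47 min
Fri: 10:49–19:22 = 8 h 33 min; less 30 min break → 8 h 3 min
Sat: 10:03–15:32 = 5 h 29 min; less 30 min break → 4 h 59 min
Sun: 10:26–19:37 = 9 h 11 min; less 30 min break → 8 h 41 min
Total: 5 h 41 min + 6 h 47 min + 8 h 3 min + 4 h 59 min + 8 h 41 min = 34 h 11 min.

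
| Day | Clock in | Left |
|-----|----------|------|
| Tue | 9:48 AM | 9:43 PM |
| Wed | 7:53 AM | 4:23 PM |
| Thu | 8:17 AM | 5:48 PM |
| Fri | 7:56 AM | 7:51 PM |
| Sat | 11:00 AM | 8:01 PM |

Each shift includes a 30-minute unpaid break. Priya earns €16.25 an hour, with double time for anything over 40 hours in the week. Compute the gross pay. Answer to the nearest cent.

Tue: 9:48 AM–9:43 PM = 11 h 55 min; less 30 min break → 11 h 25 min
Wed: 7:53 AM–4:23 PM = 8 h 30 min; less 30 min break → 8 h 0 min
Thu: 8:17 AM–5:48 PM = 9 h 31 min; less 30 min break → 9 h 1 min
Fri: 7:56 AM–7:51 PM = 11 h 55 min; less 30 min break → 11 h 25 min
Sat: 11:00 AM–8:01 PM = 9 h 1 min; less 30 min break → 8 h 31 min
Total worked: 48 h 22 min = 2902 min.
Regular 40 h 0 min = 2400 min at €16.25/h; overtime 8 h 22 min = 502 min at €32.50/h.
Pay = (2400 × €16.25 + 502 × €32.50) ÷ 60 = €921.92.

€921.92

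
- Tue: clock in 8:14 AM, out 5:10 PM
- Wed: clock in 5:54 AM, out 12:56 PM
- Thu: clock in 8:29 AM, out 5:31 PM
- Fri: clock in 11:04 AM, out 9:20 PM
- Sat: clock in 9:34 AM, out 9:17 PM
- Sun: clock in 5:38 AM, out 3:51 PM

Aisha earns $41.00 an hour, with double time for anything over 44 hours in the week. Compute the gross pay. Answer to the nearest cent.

Tue: 8:14 AM–5:10 PM = 8 h 56 min
Wed: 5:54 AM–12:56 PM = 7 h 2 min
Thu: 8:29 AM–5:31 PM = 9 h 2 min
Fri: 11:04 AM–9:20 PM = 10 h 16 min
Sat: 9:34 AM–9:17 PM = 11 h 43 min
Sun: 5:38 AM–3:51 PM = 10 h 13 min
Total worked: 57 h 12 min = 3432 min.
Regular 44 h 0 min = 2640 min at $41.00/h; overtime 13 h 12 min = 792 min at $82.00/h.
Pay = (2640 × $41.00 + 792 × $82.00) ÷ 60 = $2886.40.

$2886.40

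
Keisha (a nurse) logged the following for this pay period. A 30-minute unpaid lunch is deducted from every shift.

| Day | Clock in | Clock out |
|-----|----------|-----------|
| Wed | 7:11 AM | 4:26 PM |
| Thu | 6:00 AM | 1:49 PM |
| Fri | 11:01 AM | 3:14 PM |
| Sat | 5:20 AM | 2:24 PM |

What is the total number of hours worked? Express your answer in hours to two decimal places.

Wed: 7:11 AM–4:26 PM = 9 h 15 min; less 30 min break → 8 h 45 min
Thu: 6:00 AM–1:49 PM = 7 h 49 min; less 30 min break → 7 h 19 min
Fri: 11:01 AM–3:14 PM = 4 h 13 min; less 30 min break → 3 h 43 min
Sat: 5:20 AM–2:24 PM = 9 h 4 min; less 30 min break → 8 h 34 min
Total: 8 h 45 min + 7 h 19 min + 3 h 43 min + 8 h 34 min = 28 h 21 min.

28.35 hours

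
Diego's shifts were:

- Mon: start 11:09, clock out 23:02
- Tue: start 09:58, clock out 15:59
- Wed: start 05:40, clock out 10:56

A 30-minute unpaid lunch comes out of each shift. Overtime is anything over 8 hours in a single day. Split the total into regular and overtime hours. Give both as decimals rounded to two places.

Regular 18.28 hours, overtime 3.38 hours

Mon: 11:09–23:02 = 11 h 53 min; less 30 min break → 11 h 23 min
Tue: 09:58–15:59 = 6 h 1 min; less 30 min break → 5 h 31 min
Wed: 05:40–10:56 = 5 h 16 min; less 30 min break → 4 h 46 min
Mon reg 8 h 0 min / OT 3 h 23 min; Tue reg 5 h 31 min / OT 0 h 0 min; Wed reg 4 h 46 min / OT 0 h 0 min.
Totals: regular 18 h 17 min, overtime 3 h 23 min.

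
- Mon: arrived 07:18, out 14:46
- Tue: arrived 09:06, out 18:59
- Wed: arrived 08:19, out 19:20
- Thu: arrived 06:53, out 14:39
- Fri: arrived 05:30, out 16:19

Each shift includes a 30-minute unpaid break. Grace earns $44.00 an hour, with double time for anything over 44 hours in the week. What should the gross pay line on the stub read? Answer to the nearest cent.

$1975.60

Mon: 07:18–14:46 = 7 h 28 min; less 30 min break → 6 h 58 min
Tue: 09:06–18:59 = 9 h 53 min; less 30 min break → 9 h 23 min
Wed: 08:19–19:20 = 11 h 1 min; less 30 min break → 10 h 31 min
Thu: 06:53–14:39 = 7 h 46 min; less 30 min break → 7 h 16 min
Fri: 05:30–16:19 = 10 h 49 min; less 30 min break → 10 h 19 min
Total worked: 44 h 27 min = 2667 min.
Regular 44 h 0 min = 2640 min at $44.00/h; overtime 0 h 27 min = 27 min at $88.00/h.
Pay = (2640 × $44.00 + 27 × $88.00) ÷ 60 = $1975.60.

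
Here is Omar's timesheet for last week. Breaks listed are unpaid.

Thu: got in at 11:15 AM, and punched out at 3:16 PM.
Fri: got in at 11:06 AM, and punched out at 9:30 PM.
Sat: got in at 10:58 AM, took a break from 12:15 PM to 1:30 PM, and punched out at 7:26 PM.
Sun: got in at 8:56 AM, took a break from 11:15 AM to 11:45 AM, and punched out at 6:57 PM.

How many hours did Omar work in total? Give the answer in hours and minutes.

Thu: 11:15 AM–3:16 PM = 4 h 1 min
Fri: 11:06 AM–9:30 PM = 10 h 24 min
Sat: 10:58 AM–7:26 PM = 8 h 28 min; less 75 min break → 7 h 13 min
Sun: 8:56 AM–6:57 PM = 10 h 1 min; less 30 min break → 9 h 31 min
Total: 4 h 1 min + 10 h 24 min + 7 h 13 min + 9 h 31 min = 31 h 9 min.

31 h 9 min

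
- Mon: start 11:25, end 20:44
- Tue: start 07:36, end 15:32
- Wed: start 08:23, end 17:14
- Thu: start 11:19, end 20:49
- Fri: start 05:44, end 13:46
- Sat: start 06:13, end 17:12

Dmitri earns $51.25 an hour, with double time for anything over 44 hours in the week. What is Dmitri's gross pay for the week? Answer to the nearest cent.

$3343.21

Mon: 11:25–20:44 = 9 h 19 min
Tue: 07:36–15:32 = 7 h 56 min
Wed: 08:23–17:14 = 8 h 51 min
Thu: 11:19–20:49 = 9 h 30 min
Fri: 05:44–13:46 = 8 h 2 min
Sat: 06:13–17:12 = 10 h 59 min
Total worked: 54 h 37 min = 3277 min.
Regular 44 h 0 min = 2640 min at $51.25/h; overtime 10 h 37 min = 637 min at $102.50/h.
Pay = (2640 × $51.25 + 637 × $102.50) ÷ 60 = $3343.21.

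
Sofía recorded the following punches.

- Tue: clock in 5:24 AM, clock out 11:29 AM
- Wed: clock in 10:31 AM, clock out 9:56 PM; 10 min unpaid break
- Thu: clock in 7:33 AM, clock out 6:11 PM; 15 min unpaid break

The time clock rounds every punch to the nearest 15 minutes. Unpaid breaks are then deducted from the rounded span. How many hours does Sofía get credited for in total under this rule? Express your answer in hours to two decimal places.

27.83 hours

Tue: in 5:24 AM→5:30 AM, out 11:29 AM→11:30 AM; 6 h 0 min
Wed: in 10:31 AM→10:30 AM, out 9:56 PM→10:00 PM; 11 h 30 min − 10 min = 11 h 20 min
Thu: in 7:33 AM→7:30 AM, out 6:11 PM→6:15 PM; 10 h 45 min − 15 min = 10 h 30 min
Total credited: 27 h 50 min.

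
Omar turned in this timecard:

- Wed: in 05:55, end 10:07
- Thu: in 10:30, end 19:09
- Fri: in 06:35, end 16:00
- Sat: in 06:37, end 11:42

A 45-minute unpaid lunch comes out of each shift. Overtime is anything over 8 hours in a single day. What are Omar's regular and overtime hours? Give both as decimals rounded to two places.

Wed: 05:55–10:07 = 4 h 12 min; less 45 min break → 3 h 27 min
Thu: 10:30–19:09 = 8 h 39 min; less 45 min break → 7 h 54 min
Fri: 06:35–16:00 = 9 h 25 min; less 45 min break → 8 h 40 min
Sat: 06:37–11:42 = 5 h 5 min; less 45 min break → 4 h 20 min
Wed reg 3 h 27 min / OT 0 h 0 min; Thu reg 7 h 54 min / OT 0 h 0 min; Fri reg 8 h 0 min / OT 0 h 40 min; Sat reg 4 h 20 min / OT 0 h 0 min.
Totals: regular 23 h 41 min, overtime 0 h 40 min.

Regular 23.68 hours, overtime 0.67 hours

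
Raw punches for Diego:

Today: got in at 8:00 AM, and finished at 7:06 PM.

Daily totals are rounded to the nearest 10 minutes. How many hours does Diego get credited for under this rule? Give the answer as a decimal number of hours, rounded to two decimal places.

11.17 hours

Today: 8:00 AM–7:06 PM = 11 h 6 min → rounds to 11 h 10 min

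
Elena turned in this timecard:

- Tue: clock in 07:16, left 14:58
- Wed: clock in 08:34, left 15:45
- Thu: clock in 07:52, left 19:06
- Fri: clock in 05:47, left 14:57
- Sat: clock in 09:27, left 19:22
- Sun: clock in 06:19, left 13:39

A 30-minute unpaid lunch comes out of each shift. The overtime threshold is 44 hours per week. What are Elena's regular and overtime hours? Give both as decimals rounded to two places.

Tue: 07:16–14:58 = 7 h 42 min; less 30 min break → 7 h 12 min
Wed: 08:34–15:45 = 7 h 11 min; less 30 min break → 6 h 41 min
Thu: 07:52–19:06 = 11 h 14 min; less 30 min break → 10 h 44 min
Fri: 05:47–14:57 = 9 h 10 min; less 30 min break → 8 h 40 min
Sat: 09:27–19:22 = 9 h 55 min; less 30 min break → 9 h 25 min
Sun: 06:19–13:39 = 7 h 20 min; less 30 min break → 6 h 50 min
Total worked: 49 h 32 min = 49.53 h.
Threshold 44 h → overtime 5 h 32 min, regular 44 h 0 min.

Regular 44.00 hours, overtime 5.53 hours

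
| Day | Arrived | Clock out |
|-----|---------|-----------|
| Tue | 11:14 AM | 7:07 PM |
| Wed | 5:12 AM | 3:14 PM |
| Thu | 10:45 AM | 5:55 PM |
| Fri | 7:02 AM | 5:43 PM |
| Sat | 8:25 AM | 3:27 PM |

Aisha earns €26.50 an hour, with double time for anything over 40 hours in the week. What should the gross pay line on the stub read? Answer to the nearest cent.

Tue: 11:14 AM–7:07 PM = 7 h 53 min
Wed: 5:12 AM–3:14 PM = 10 h 2 min
Thu: 10:45 AM–5:55 PM = 7 h 10 min
Fri: 7:02 AM–5:43 PM = 10 h 41 min
Sat: 8:25 AM–3:27 PM = 7 h 2 min
Total worked: 42 h 48 min = 2568 min.
Regular 40 h 0 min = 2400 min at €26.50/h; overtime 2 h 48 min = 168 min at €53.00/h.
Pay = (2400 × €26.50 + 168 × €53.00) ÷ 60 = €1208.40.

€1208.40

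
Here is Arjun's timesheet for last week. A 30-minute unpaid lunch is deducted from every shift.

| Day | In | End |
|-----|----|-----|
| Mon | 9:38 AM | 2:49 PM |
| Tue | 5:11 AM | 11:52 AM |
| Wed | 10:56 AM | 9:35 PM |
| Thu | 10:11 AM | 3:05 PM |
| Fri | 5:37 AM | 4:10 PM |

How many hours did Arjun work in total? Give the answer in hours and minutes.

35 h 28 min

Mon: 9:38 AM–2:49 PM = 5 h 11 min; less 30 min break → 4 h 41 min
Tue: 5:11 AM–11:52 AM = 6 h 41 min; less 30 min break → 6 h 11 min
Wed: 10:56 AM–9:35 PM = 10 h 39 min; less 30 min break → 10 h 9 min
Thu: 10:11 AM–3:05 PM = 4 h 54 min; less 30 min break → 4 h 24 min
Fri: 5:37 AM–4:10 PM = 10 h 33 min; less 30 min break → 10 h 3 min
Total: 4 h 41 min + 6 h 11 min + 10 h 9 min + 4 h 24 min + 10 h 3 min = 35 h 28 min.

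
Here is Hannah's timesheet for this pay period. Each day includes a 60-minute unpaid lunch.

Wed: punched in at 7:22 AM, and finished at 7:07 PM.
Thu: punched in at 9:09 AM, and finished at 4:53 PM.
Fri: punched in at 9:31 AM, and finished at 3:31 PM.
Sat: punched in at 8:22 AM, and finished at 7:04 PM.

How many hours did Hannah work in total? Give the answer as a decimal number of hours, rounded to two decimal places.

32.18 hours

Wed: 7:22 AM–7:07 PM = 11 h 45 min; less 60 min break → 10 h 45 min
Thu: 9:09 AM–4:53 PM = 7 h 44 min; less 60 min break → 6 h 44 min
Fri: 9:31 AM–3:31 PM = 6 h 0 min; less 60 min break → 5 h 0 min
Sat: 8:22 AM–7:04 PM = 10 h 42 min; less 60 min break → 9 h 42 min
Total: 10 h 45 min + 6 h 44 min + 5 h 0 min + 9 h 42 min = 32 h 11 min.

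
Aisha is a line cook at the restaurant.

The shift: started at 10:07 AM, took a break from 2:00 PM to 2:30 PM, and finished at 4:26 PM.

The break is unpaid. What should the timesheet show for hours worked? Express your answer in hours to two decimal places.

5.82 hours

The shift: 10:07 AM–4:26 PM = 6 h 19 min; less 30 min break → 5 h 49 min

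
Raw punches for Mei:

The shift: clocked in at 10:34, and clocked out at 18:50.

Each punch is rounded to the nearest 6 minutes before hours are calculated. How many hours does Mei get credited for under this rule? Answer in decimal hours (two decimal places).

8.20 hours

The shift: in 10:34→10:36, out 18:50→18:48; 8 h 12 min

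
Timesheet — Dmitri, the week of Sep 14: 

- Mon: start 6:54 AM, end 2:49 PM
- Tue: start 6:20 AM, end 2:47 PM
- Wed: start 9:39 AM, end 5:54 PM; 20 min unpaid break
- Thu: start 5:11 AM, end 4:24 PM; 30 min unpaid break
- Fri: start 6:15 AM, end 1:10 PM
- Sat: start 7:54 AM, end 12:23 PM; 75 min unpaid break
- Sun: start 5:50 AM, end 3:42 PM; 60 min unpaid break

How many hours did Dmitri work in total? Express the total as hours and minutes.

54 h 1 min

Mon: 6:54 AM–2:49 PM = 7 h 55 min
Tue: 6:20 AM–2:47 PM = 8 h 27 min
Wed: 9:39 AM–5:54 PM = 8 h 15 min; less 20 min break → 7 h 55 min
Thu: 5:11 AM–4:24 PM = 11 h 13 min; less 30 min break → 10 h 43 min
Fri: 6:15 AM–1:10 PM = 6 h 55 min
Sat: 7:54 AM–12:23 PM = 4 h 29 min; less 75 min break → 3 h 14 min
Sun: 5:50 AM–3:42 PM = 9 h 52 min; less 60 min break → 8 h 52 min
Total: 7 h 55 min + 8 h 27 min + 7 h 55 min + 10 h 43 min + 6 h 55 min + 3 h 14 min + 8 h 52 min = 54 h 1 min.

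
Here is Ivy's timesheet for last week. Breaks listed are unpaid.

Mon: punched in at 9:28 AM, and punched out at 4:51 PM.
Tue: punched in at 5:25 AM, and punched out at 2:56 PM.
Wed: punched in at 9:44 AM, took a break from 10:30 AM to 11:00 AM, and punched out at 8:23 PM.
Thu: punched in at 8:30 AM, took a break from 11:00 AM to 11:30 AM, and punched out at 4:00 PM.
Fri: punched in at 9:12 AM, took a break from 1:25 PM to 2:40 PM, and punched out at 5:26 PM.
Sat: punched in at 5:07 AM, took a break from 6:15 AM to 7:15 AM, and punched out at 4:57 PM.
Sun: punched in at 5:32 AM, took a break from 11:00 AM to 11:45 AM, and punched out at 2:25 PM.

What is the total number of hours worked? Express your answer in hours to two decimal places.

60.00 hours

Mon: 9:28 AM–4:51 PM = 7 h 23 min
Tue: 5:25 AM–2:56 PM = 9 h 31 min
Wed: 9:44 AM–8:23 PM = 10 h 39 min; less 30 min break → 10 h 9 min
Thu: 8:30 AM–4:00 PM = 7 h 30 min; less 30 min break → 7 h 0 min
Fri: 9:12 AM–5:26 PM = 8 h 14 min; less 75 min break → 6 h 59 min
Sat: 5:07 AM–4:57 PM = 11 h 50 min; less 60 min break → 10 h 50 min
Sun: 5:32 AM–2:25 PM = 8 h 53 min; less 45 min break → 8 h 8 min
Total: 7 h 23 min + 9 h 31 min + 10 h 9 min + 7 h 0 min + 6 h 59 min + 10 h 50 min + 8 h 8 min = 60 h 0 min.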